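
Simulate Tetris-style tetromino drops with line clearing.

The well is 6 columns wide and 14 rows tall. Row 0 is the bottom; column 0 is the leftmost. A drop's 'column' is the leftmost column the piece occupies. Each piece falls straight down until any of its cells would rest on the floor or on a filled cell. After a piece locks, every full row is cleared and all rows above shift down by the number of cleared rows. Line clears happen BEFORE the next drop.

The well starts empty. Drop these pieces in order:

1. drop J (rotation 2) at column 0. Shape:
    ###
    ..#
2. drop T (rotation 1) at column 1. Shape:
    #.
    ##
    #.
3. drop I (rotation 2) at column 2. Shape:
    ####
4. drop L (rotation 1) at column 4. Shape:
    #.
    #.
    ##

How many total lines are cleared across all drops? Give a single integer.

Drop 1: J rot2 at col 0 lands with bottom-row=0; cleared 0 line(s) (total 0); column heights now [2 2 2 0 0 0], max=2
Drop 2: T rot1 at col 1 lands with bottom-row=2; cleared 0 line(s) (total 0); column heights now [2 5 4 0 0 0], max=5
Drop 3: I rot2 at col 2 lands with bottom-row=4; cleared 0 line(s) (total 0); column heights now [2 5 5 5 5 5], max=5
Drop 4: L rot1 at col 4 lands with bottom-row=5; cleared 0 line(s) (total 0); column heights now [2 5 5 5 8 6], max=8

Answer: 0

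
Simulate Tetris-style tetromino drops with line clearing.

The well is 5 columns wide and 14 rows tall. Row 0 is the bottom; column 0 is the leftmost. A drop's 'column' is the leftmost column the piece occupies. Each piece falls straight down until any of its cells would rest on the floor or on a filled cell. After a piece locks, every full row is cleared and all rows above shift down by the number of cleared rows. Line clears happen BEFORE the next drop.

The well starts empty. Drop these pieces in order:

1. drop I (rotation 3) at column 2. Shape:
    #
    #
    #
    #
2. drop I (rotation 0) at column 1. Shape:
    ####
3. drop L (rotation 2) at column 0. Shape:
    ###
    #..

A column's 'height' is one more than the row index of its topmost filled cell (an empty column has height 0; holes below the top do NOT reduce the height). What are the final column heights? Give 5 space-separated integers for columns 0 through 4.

Drop 1: I rot3 at col 2 lands with bottom-row=0; cleared 0 line(s) (total 0); column heights now [0 0 4 0 0], max=4
Drop 2: I rot0 at col 1 lands with bottom-row=4; cleared 0 line(s) (total 0); column heights now [0 5 5 5 5], max=5
Drop 3: L rot2 at col 0 lands with bottom-row=4; cleared 1 line(s) (total 1); column heights now [5 5 5 0 0], max=5

Answer: 5 5 5 0 0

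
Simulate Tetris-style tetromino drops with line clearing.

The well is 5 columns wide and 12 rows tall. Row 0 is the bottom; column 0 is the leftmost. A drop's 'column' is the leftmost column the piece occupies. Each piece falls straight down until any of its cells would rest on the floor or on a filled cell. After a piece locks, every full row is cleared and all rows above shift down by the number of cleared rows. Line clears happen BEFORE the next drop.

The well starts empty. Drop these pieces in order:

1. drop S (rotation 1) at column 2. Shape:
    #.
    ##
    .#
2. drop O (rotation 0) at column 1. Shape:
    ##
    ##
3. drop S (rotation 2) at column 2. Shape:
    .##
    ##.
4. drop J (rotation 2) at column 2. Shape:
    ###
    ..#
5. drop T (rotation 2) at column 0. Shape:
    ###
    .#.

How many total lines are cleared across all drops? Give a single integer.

Drop 1: S rot1 at col 2 lands with bottom-row=0; cleared 0 line(s) (total 0); column heights now [0 0 3 2 0], max=3
Drop 2: O rot0 at col 1 lands with bottom-row=3; cleared 0 line(s) (total 0); column heights now [0 5 5 2 0], max=5
Drop 3: S rot2 at col 2 lands with bottom-row=5; cleared 0 line(s) (total 0); column heights now [0 5 6 7 7], max=7
Drop 4: J rot2 at col 2 lands with bottom-row=7; cleared 0 line(s) (total 0); column heights now [0 5 9 9 9], max=9
Drop 5: T rot2 at col 0 lands with bottom-row=8; cleared 0 line(s) (total 0); column heights now [10 10 10 9 9], max=10

Answer: 0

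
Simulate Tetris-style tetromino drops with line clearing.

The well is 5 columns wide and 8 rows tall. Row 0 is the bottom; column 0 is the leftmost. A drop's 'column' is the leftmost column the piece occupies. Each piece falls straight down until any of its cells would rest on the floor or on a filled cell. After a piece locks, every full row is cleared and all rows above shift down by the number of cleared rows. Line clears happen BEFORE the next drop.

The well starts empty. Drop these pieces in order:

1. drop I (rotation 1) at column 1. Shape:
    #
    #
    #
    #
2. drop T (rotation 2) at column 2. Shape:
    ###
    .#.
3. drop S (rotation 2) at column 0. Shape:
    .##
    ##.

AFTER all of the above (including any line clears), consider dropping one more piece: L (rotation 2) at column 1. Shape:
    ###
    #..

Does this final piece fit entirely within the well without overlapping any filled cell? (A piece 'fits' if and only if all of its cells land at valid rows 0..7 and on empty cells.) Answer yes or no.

Answer: yes

Derivation:
Drop 1: I rot1 at col 1 lands with bottom-row=0; cleared 0 line(s) (total 0); column heights now [0 4 0 0 0], max=4
Drop 2: T rot2 at col 2 lands with bottom-row=0; cleared 0 line(s) (total 0); column heights now [0 4 2 2 2], max=4
Drop 3: S rot2 at col 0 lands with bottom-row=4; cleared 0 line(s) (total 0); column heights now [5 6 6 2 2], max=6
Test piece L rot2 at col 1 (width 3): heights before test = [5 6 6 2 2]; fits = True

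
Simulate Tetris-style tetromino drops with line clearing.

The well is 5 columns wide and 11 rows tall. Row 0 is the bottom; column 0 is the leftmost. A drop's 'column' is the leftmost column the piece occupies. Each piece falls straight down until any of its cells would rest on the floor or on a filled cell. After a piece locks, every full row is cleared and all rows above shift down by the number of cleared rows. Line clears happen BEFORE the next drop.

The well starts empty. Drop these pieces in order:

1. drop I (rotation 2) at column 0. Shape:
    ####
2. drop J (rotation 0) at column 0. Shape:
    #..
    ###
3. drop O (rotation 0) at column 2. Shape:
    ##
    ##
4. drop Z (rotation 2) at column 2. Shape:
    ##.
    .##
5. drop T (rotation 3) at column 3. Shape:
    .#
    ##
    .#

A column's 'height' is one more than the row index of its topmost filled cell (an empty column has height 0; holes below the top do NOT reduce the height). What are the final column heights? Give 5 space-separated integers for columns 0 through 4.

Answer: 3 2 6 7 8

Derivation:
Drop 1: I rot2 at col 0 lands with bottom-row=0; cleared 0 line(s) (total 0); column heights now [1 1 1 1 0], max=1
Drop 2: J rot0 at col 0 lands with bottom-row=1; cleared 0 line(s) (total 0); column heights now [3 2 2 1 0], max=3
Drop 3: O rot0 at col 2 lands with bottom-row=2; cleared 0 line(s) (total 0); column heights now [3 2 4 4 0], max=4
Drop 4: Z rot2 at col 2 lands with bottom-row=4; cleared 0 line(s) (total 0); column heights now [3 2 6 6 5], max=6
Drop 5: T rot3 at col 3 lands with bottom-row=5; cleared 0 line(s) (total 0); column heights now [3 2 6 7 8], max=8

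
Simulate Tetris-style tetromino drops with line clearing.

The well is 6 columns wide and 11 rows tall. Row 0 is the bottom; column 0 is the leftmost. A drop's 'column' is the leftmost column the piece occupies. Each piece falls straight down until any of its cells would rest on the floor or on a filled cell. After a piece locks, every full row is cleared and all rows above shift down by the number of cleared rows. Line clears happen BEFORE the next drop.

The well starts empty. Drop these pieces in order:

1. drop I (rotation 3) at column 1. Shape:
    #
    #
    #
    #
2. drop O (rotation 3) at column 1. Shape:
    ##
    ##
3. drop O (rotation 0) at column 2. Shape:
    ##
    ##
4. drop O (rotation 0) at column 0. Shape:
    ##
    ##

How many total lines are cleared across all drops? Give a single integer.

Answer: 0

Derivation:
Drop 1: I rot3 at col 1 lands with bottom-row=0; cleared 0 line(s) (total 0); column heights now [0 4 0 0 0 0], max=4
Drop 2: O rot3 at col 1 lands with bottom-row=4; cleared 0 line(s) (total 0); column heights now [0 6 6 0 0 0], max=6
Drop 3: O rot0 at col 2 lands with bottom-row=6; cleared 0 line(s) (total 0); column heights now [0 6 8 8 0 0], max=8
Drop 4: O rot0 at col 0 lands with bottom-row=6; cleared 0 line(s) (total 0); column heights now [8 8 8 8 0 0], max=8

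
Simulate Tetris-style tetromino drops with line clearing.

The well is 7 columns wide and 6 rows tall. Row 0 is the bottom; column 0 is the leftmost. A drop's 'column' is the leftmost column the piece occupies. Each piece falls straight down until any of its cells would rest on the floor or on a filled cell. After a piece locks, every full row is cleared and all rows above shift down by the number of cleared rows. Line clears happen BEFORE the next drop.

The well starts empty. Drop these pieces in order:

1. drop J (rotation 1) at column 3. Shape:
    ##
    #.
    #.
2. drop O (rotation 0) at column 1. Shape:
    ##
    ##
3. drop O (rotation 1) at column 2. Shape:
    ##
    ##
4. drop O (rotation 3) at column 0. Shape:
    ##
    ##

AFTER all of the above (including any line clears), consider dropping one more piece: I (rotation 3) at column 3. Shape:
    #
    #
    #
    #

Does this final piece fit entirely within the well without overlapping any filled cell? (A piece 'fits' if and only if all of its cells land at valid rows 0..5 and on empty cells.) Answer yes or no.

Answer: no

Derivation:
Drop 1: J rot1 at col 3 lands with bottom-row=0; cleared 0 line(s) (total 0); column heights now [0 0 0 3 3 0 0], max=3
Drop 2: O rot0 at col 1 lands with bottom-row=0; cleared 0 line(s) (total 0); column heights now [0 2 2 3 3 0 0], max=3
Drop 3: O rot1 at col 2 lands with bottom-row=3; cleared 0 line(s) (total 0); column heights now [0 2 5 5 3 0 0], max=5
Drop 4: O rot3 at col 0 lands with bottom-row=2; cleared 0 line(s) (total 0); column heights now [4 4 5 5 3 0 0], max=5
Test piece I rot3 at col 3 (width 1): heights before test = [4 4 5 5 3 0 0]; fits = False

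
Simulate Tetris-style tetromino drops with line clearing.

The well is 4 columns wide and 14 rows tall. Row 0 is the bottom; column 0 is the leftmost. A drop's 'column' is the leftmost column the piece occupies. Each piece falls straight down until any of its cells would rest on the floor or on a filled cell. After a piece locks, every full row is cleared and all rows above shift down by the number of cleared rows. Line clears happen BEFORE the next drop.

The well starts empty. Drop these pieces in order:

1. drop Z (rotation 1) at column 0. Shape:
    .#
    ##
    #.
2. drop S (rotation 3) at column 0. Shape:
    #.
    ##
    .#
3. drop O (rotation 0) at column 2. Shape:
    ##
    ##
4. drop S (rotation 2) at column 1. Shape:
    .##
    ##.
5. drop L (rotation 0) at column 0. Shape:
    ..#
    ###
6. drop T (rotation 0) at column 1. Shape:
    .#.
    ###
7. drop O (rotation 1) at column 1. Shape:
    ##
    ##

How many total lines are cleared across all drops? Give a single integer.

Drop 1: Z rot1 at col 0 lands with bottom-row=0; cleared 0 line(s) (total 0); column heights now [2 3 0 0], max=3
Drop 2: S rot3 at col 0 lands with bottom-row=3; cleared 0 line(s) (total 0); column heights now [6 5 0 0], max=6
Drop 3: O rot0 at col 2 lands with bottom-row=0; cleared 1 line(s) (total 1); column heights now [5 4 1 1], max=5
Drop 4: S rot2 at col 1 lands with bottom-row=4; cleared 0 line(s) (total 1); column heights now [5 5 6 6], max=6
Drop 5: L rot0 at col 0 lands with bottom-row=6; cleared 0 line(s) (total 1); column heights now [7 7 8 6], max=8
Drop 6: T rot0 at col 1 lands with bottom-row=8; cleared 0 line(s) (total 1); column heights now [7 9 10 9], max=10
Drop 7: O rot1 at col 1 lands with bottom-row=10; cleared 0 line(s) (total 1); column heights now [7 12 12 9], max=12

Answer: 1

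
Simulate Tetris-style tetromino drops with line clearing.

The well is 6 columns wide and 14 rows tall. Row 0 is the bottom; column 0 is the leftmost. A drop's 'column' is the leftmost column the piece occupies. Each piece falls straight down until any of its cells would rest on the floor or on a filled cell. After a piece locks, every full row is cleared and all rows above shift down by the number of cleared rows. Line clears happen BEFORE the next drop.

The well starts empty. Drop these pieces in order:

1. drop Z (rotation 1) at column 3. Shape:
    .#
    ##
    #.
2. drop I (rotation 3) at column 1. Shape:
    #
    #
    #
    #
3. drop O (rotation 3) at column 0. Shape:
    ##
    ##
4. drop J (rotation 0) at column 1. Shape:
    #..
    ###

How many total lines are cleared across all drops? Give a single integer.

Drop 1: Z rot1 at col 3 lands with bottom-row=0; cleared 0 line(s) (total 0); column heights now [0 0 0 2 3 0], max=3
Drop 2: I rot3 at col 1 lands with bottom-row=0; cleared 0 line(s) (total 0); column heights now [0 4 0 2 3 0], max=4
Drop 3: O rot3 at col 0 lands with bottom-row=4; cleared 0 line(s) (total 0); column heights now [6 6 0 2 3 0], max=6
Drop 4: J rot0 at col 1 lands with bottom-row=6; cleared 0 line(s) (total 0); column heights now [6 8 7 7 3 0], max=8

Answer: 0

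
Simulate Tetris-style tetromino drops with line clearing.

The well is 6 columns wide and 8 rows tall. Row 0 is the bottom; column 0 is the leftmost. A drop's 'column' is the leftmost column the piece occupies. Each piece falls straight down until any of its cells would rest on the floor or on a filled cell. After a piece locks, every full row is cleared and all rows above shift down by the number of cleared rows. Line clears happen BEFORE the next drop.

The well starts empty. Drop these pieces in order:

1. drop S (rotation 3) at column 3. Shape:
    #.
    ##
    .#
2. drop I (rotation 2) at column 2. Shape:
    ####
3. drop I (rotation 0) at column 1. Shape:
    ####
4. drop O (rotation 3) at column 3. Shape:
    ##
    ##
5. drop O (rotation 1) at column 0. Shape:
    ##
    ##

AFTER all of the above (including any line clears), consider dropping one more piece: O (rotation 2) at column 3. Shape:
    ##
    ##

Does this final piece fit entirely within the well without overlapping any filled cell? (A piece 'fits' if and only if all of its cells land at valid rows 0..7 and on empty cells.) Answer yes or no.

Drop 1: S rot3 at col 3 lands with bottom-row=0; cleared 0 line(s) (total 0); column heights now [0 0 0 3 2 0], max=3
Drop 2: I rot2 at col 2 lands with bottom-row=3; cleared 0 line(s) (total 0); column heights now [0 0 4 4 4 4], max=4
Drop 3: I rot0 at col 1 lands with bottom-row=4; cleared 0 line(s) (total 0); column heights now [0 5 5 5 5 4], max=5
Drop 4: O rot3 at col 3 lands with bottom-row=5; cleared 0 line(s) (total 0); column heights now [0 5 5 7 7 4], max=7
Drop 5: O rot1 at col 0 lands with bottom-row=5; cleared 0 line(s) (total 0); column heights now [7 7 5 7 7 4], max=7
Test piece O rot2 at col 3 (width 2): heights before test = [7 7 5 7 7 4]; fits = False

Answer: no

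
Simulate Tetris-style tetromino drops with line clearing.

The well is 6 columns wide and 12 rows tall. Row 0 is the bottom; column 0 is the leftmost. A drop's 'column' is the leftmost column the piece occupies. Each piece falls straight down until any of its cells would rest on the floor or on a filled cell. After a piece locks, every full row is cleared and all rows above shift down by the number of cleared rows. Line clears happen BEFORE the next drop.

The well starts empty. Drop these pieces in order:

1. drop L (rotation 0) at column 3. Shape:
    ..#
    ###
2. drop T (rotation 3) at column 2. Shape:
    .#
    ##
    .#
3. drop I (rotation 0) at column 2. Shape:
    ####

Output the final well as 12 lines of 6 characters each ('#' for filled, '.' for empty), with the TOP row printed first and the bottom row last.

Drop 1: L rot0 at col 3 lands with bottom-row=0; cleared 0 line(s) (total 0); column heights now [0 0 0 1 1 2], max=2
Drop 2: T rot3 at col 2 lands with bottom-row=1; cleared 0 line(s) (total 0); column heights now [0 0 3 4 1 2], max=4
Drop 3: I rot0 at col 2 lands with bottom-row=4; cleared 0 line(s) (total 0); column heights now [0 0 5 5 5 5], max=5

Answer: ......
......
......
......
......
......
......
..####
...#..
..##..
...#.#
...###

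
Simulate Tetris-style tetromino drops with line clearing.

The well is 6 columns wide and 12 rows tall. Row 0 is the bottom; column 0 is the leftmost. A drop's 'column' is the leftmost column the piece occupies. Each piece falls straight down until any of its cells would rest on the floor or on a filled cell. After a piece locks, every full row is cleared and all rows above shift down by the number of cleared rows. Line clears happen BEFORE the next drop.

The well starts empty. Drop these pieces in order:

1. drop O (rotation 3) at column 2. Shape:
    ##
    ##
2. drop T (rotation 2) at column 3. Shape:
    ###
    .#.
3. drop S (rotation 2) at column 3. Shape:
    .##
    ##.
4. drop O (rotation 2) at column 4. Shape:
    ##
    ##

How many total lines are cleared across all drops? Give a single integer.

Drop 1: O rot3 at col 2 lands with bottom-row=0; cleared 0 line(s) (total 0); column heights now [0 0 2 2 0 0], max=2
Drop 2: T rot2 at col 3 lands with bottom-row=1; cleared 0 line(s) (total 0); column heights now [0 0 2 3 3 3], max=3
Drop 3: S rot2 at col 3 lands with bottom-row=3; cleared 0 line(s) (total 0); column heights now [0 0 2 4 5 5], max=5
Drop 4: O rot2 at col 4 lands with bottom-row=5; cleared 0 line(s) (total 0); column heights now [0 0 2 4 7 7], max=7

Answer: 0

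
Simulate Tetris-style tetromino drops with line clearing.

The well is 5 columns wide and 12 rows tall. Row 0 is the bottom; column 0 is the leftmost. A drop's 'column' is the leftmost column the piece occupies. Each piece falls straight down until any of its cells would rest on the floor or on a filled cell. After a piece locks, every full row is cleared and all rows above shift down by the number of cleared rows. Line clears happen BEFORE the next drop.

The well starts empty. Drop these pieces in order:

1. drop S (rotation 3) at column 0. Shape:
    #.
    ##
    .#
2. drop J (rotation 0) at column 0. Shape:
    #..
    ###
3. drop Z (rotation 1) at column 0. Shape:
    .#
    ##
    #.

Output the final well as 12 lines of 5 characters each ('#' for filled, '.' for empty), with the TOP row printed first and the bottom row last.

Answer: .....
.....
.....
.....
.#...
##...
#....
#....
###..
#....
##...
.#...

Derivation:
Drop 1: S rot3 at col 0 lands with bottom-row=0; cleared 0 line(s) (total 0); column heights now [3 2 0 0 0], max=3
Drop 2: J rot0 at col 0 lands with bottom-row=3; cleared 0 line(s) (total 0); column heights now [5 4 4 0 0], max=5
Drop 3: Z rot1 at col 0 lands with bottom-row=5; cleared 0 line(s) (total 0); column heights now [7 8 4 0 0], max=8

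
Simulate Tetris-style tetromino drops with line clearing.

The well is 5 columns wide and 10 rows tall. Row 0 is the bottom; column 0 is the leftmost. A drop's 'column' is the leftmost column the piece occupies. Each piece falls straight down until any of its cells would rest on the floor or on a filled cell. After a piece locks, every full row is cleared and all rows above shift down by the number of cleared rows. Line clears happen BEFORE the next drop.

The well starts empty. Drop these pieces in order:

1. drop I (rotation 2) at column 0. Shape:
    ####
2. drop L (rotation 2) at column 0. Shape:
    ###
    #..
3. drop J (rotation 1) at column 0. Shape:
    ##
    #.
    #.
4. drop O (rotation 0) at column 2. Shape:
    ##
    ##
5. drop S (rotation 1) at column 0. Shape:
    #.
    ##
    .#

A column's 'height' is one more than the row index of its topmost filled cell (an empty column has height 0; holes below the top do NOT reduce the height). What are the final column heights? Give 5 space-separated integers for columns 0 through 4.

Drop 1: I rot2 at col 0 lands with bottom-row=0; cleared 0 line(s) (total 0); column heights now [1 1 1 1 0], max=1
Drop 2: L rot2 at col 0 lands with bottom-row=1; cleared 0 line(s) (total 0); column heights now [3 3 3 1 0], max=3
Drop 3: J rot1 at col 0 lands with bottom-row=3; cleared 0 line(s) (total 0); column heights now [6 6 3 1 0], max=6
Drop 4: O rot0 at col 2 lands with bottom-row=3; cleared 0 line(s) (total 0); column heights now [6 6 5 5 0], max=6
Drop 5: S rot1 at col 0 lands with bottom-row=6; cleared 0 line(s) (total 0); column heights now [9 8 5 5 0], max=9

Answer: 9 8 5 5 0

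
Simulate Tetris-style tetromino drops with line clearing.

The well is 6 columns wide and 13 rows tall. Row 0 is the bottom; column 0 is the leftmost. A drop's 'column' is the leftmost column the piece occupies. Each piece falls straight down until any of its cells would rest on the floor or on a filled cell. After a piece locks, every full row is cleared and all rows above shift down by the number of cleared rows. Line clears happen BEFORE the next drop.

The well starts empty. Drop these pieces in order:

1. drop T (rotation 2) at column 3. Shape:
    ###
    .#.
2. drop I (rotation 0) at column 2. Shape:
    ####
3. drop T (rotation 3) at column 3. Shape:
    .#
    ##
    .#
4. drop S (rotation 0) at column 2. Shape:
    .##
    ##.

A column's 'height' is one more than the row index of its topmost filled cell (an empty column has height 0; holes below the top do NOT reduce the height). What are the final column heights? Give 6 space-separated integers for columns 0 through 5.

Drop 1: T rot2 at col 3 lands with bottom-row=0; cleared 0 line(s) (total 0); column heights now [0 0 0 2 2 2], max=2
Drop 2: I rot0 at col 2 lands with bottom-row=2; cleared 0 line(s) (total 0); column heights now [0 0 3 3 3 3], max=3
Drop 3: T rot3 at col 3 lands with bottom-row=3; cleared 0 line(s) (total 0); column heights now [0 0 3 5 6 3], max=6
Drop 4: S rot0 at col 2 lands with bottom-row=5; cleared 0 line(s) (total 0); column heights now [0 0 6 7 7 3], max=7

Answer: 0 0 6 7 7 3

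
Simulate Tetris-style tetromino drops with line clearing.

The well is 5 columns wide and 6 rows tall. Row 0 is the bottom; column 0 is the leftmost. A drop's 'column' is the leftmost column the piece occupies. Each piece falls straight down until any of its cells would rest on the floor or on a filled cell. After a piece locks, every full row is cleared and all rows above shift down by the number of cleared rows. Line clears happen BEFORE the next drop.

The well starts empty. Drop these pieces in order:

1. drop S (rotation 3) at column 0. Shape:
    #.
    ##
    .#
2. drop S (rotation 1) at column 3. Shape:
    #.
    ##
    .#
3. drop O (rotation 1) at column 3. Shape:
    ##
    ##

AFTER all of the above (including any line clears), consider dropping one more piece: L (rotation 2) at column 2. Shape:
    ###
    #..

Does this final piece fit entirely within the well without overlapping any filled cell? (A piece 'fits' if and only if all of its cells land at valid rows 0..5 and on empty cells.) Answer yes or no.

Answer: yes

Derivation:
Drop 1: S rot3 at col 0 lands with bottom-row=0; cleared 0 line(s) (total 0); column heights now [3 2 0 0 0], max=3
Drop 2: S rot1 at col 3 lands with bottom-row=0; cleared 0 line(s) (total 0); column heights now [3 2 0 3 2], max=3
Drop 3: O rot1 at col 3 lands with bottom-row=3; cleared 0 line(s) (total 0); column heights now [3 2 0 5 5], max=5
Test piece L rot2 at col 2 (width 3): heights before test = [3 2 0 5 5]; fits = True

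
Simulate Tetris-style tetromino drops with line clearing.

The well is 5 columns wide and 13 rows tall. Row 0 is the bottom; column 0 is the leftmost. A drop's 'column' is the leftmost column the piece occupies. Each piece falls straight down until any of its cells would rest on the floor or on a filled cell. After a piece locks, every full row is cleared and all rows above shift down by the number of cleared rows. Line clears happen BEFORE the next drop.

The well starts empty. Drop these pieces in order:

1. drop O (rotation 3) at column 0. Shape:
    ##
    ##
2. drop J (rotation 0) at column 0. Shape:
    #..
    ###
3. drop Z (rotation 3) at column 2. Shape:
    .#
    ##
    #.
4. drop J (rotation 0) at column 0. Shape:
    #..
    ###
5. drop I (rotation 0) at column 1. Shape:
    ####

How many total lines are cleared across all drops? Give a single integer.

Answer: 1

Derivation:
Drop 1: O rot3 at col 0 lands with bottom-row=0; cleared 0 line(s) (total 0); column heights now [2 2 0 0 0], max=2
Drop 2: J rot0 at col 0 lands with bottom-row=2; cleared 0 line(s) (total 0); column heights now [4 3 3 0 0], max=4
Drop 3: Z rot3 at col 2 lands with bottom-row=3; cleared 0 line(s) (total 0); column heights now [4 3 5 6 0], max=6
Drop 4: J rot0 at col 0 lands with bottom-row=5; cleared 0 line(s) (total 0); column heights now [7 6 6 6 0], max=7
Drop 5: I rot0 at col 1 lands with bottom-row=6; cleared 1 line(s) (total 1); column heights now [6 6 6 6 0], max=6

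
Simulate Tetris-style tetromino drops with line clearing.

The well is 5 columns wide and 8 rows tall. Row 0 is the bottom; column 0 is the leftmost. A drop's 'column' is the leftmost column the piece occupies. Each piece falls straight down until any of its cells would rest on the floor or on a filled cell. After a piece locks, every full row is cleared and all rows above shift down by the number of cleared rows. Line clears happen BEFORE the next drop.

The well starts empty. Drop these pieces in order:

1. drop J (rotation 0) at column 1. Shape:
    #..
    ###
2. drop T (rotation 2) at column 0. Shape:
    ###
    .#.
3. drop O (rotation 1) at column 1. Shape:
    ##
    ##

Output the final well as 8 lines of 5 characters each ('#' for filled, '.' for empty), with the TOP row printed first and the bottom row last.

Answer: .....
.....
.##..
.##..
###..
.#...
.#...
.###.

Derivation:
Drop 1: J rot0 at col 1 lands with bottom-row=0; cleared 0 line(s) (total 0); column heights now [0 2 1 1 0], max=2
Drop 2: T rot2 at col 0 lands with bottom-row=2; cleared 0 line(s) (total 0); column heights now [4 4 4 1 0], max=4
Drop 3: O rot1 at col 1 lands with bottom-row=4; cleared 0 line(s) (total 0); column heights now [4 6 6 1 0], max=6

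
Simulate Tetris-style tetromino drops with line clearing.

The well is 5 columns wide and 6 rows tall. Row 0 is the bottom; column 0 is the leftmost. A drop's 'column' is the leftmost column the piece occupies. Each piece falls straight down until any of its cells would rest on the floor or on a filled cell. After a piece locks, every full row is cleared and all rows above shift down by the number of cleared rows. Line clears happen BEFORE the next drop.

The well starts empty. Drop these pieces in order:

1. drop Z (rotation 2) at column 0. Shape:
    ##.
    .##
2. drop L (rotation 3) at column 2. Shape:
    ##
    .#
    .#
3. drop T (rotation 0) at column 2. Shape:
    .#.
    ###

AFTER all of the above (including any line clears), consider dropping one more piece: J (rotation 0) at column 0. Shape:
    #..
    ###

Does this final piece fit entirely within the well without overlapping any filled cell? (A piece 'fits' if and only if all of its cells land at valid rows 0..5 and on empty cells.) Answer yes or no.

Answer: yes

Derivation:
Drop 1: Z rot2 at col 0 lands with bottom-row=0; cleared 0 line(s) (total 0); column heights now [2 2 1 0 0], max=2
Drop 2: L rot3 at col 2 lands with bottom-row=0; cleared 0 line(s) (total 0); column heights now [2 2 3 3 0], max=3
Drop 3: T rot0 at col 2 lands with bottom-row=3; cleared 0 line(s) (total 0); column heights now [2 2 4 5 4], max=5
Test piece J rot0 at col 0 (width 3): heights before test = [2 2 4 5 4]; fits = True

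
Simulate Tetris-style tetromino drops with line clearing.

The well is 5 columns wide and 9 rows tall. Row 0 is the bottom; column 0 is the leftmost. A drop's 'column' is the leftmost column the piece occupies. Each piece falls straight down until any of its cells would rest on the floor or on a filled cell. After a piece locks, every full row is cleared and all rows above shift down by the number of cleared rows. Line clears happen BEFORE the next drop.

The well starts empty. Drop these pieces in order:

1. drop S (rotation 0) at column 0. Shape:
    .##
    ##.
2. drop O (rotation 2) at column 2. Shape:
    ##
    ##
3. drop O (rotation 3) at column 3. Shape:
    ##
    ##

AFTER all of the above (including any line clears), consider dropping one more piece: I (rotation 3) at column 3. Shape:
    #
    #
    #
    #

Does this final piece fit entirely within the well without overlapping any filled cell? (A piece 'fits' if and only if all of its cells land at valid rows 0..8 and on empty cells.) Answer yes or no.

Answer: no

Derivation:
Drop 1: S rot0 at col 0 lands with bottom-row=0; cleared 0 line(s) (total 0); column heights now [1 2 2 0 0], max=2
Drop 2: O rot2 at col 2 lands with bottom-row=2; cleared 0 line(s) (total 0); column heights now [1 2 4 4 0], max=4
Drop 3: O rot3 at col 3 lands with bottom-row=4; cleared 0 line(s) (total 0); column heights now [1 2 4 6 6], max=6
Test piece I rot3 at col 3 (width 1): heights before test = [1 2 4 6 6]; fits = False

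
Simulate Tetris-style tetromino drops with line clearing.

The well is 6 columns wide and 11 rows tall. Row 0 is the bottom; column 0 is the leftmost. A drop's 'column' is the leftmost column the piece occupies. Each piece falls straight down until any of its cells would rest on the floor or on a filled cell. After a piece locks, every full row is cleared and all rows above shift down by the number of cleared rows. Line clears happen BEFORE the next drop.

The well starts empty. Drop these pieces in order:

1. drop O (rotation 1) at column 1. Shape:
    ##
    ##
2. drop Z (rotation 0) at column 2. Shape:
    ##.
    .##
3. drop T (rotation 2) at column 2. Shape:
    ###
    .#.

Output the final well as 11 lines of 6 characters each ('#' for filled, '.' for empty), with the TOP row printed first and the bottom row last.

Drop 1: O rot1 at col 1 lands with bottom-row=0; cleared 0 line(s) (total 0); column heights now [0 2 2 0 0 0], max=2
Drop 2: Z rot0 at col 2 lands with bottom-row=1; cleared 0 line(s) (total 0); column heights now [0 2 3 3 2 0], max=3
Drop 3: T rot2 at col 2 lands with bottom-row=3; cleared 0 line(s) (total 0); column heights now [0 2 5 5 5 0], max=5

Answer: ......
......
......
......
......
......
..###.
...#..
..##..
.####.
.##...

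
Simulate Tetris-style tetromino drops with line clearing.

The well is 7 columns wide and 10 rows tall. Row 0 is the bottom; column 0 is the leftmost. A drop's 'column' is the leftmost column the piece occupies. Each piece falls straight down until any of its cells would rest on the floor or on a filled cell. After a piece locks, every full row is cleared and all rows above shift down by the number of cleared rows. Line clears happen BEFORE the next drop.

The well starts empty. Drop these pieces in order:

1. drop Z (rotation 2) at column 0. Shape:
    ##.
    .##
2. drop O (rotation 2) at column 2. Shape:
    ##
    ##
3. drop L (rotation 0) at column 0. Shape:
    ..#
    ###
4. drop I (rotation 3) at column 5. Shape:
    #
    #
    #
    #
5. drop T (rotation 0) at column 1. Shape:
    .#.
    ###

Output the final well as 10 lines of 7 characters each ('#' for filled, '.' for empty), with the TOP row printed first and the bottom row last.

Drop 1: Z rot2 at col 0 lands with bottom-row=0; cleared 0 line(s) (total 0); column heights now [2 2 1 0 0 0 0], max=2
Drop 2: O rot2 at col 2 lands with bottom-row=1; cleared 0 line(s) (total 0); column heights now [2 2 3 3 0 0 0], max=3
Drop 3: L rot0 at col 0 lands with bottom-row=3; cleared 0 line(s) (total 0); column heights now [4 4 5 3 0 0 0], max=5
Drop 4: I rot3 at col 5 lands with bottom-row=0; cleared 0 line(s) (total 0); column heights now [4 4 5 3 0 4 0], max=5
Drop 5: T rot0 at col 1 lands with bottom-row=5; cleared 0 line(s) (total 0); column heights now [4 6 7 6 0 4 0], max=7

Answer: .......
.......
.......
..#....
.###...
..#....
###..#.
..##.#.
####.#.
.##..#.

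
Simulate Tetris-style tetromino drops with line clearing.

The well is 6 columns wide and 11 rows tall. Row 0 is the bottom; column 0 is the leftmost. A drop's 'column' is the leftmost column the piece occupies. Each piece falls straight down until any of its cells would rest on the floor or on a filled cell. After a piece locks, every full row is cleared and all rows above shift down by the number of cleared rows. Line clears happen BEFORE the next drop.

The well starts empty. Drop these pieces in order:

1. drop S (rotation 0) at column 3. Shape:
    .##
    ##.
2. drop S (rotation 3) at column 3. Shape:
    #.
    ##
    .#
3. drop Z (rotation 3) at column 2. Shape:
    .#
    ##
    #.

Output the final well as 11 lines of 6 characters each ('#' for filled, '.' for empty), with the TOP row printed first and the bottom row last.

Answer: ......
......
......
......
...#..
..##..
..##..
...##.
....#.
....##
...##.

Derivation:
Drop 1: S rot0 at col 3 lands with bottom-row=0; cleared 0 line(s) (total 0); column heights now [0 0 0 1 2 2], max=2
Drop 2: S rot3 at col 3 lands with bottom-row=2; cleared 0 line(s) (total 0); column heights now [0 0 0 5 4 2], max=5
Drop 3: Z rot3 at col 2 lands with bottom-row=4; cleared 0 line(s) (total 0); column heights now [0 0 6 7 4 2], max=7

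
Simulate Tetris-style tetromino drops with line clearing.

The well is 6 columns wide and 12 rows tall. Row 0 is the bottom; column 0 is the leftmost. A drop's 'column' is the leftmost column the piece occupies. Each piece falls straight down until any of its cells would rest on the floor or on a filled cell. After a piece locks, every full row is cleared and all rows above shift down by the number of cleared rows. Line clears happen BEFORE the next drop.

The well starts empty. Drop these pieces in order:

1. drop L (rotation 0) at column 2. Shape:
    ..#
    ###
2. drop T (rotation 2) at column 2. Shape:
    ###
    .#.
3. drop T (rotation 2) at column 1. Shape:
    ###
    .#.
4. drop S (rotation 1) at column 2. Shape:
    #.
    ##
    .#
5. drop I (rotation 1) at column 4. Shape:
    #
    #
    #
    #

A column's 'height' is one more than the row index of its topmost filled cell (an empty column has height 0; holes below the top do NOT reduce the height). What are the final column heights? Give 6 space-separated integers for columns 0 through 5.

Answer: 0 5 8 7 7 0

Derivation:
Drop 1: L rot0 at col 2 lands with bottom-row=0; cleared 0 line(s) (total 0); column heights now [0 0 1 1 2 0], max=2
Drop 2: T rot2 at col 2 lands with bottom-row=1; cleared 0 line(s) (total 0); column heights now [0 0 3 3 3 0], max=3
Drop 3: T rot2 at col 1 lands with bottom-row=3; cleared 0 line(s) (total 0); column heights now [0 5 5 5 3 0], max=5
Drop 4: S rot1 at col 2 lands with bottom-row=5; cleared 0 line(s) (total 0); column heights now [0 5 8 7 3 0], max=8
Drop 5: I rot1 at col 4 lands with bottom-row=3; cleared 0 line(s) (total 0); column heights now [0 5 8 7 7 0], max=8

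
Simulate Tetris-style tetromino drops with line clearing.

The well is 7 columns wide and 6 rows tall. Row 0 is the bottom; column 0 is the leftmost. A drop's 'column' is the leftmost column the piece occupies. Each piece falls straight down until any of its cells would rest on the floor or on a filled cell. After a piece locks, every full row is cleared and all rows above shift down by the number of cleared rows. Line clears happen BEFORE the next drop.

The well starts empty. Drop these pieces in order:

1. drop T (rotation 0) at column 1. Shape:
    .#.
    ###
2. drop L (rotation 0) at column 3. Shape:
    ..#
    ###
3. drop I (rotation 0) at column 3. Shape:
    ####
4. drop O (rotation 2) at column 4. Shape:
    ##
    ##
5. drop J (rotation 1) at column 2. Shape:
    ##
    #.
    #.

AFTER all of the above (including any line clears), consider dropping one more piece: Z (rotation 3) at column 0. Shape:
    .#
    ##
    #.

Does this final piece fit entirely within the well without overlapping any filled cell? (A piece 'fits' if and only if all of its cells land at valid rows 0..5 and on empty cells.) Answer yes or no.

Answer: yes

Derivation:
Drop 1: T rot0 at col 1 lands with bottom-row=0; cleared 0 line(s) (total 0); column heights now [0 1 2 1 0 0 0], max=2
Drop 2: L rot0 at col 3 lands with bottom-row=1; cleared 0 line(s) (total 0); column heights now [0 1 2 2 2 3 0], max=3
Drop 3: I rot0 at col 3 lands with bottom-row=3; cleared 0 line(s) (total 0); column heights now [0 1 2 4 4 4 4], max=4
Drop 4: O rot2 at col 4 lands with bottom-row=4; cleared 0 line(s) (total 0); column heights now [0 1 2 4 6 6 4], max=6
Drop 5: J rot1 at col 2 lands with bottom-row=2; cleared 0 line(s) (total 0); column heights now [0 1 5 5 6 6 4], max=6
Test piece Z rot3 at col 0 (width 2): heights before test = [0 1 5 5 6 6 4]; fits = True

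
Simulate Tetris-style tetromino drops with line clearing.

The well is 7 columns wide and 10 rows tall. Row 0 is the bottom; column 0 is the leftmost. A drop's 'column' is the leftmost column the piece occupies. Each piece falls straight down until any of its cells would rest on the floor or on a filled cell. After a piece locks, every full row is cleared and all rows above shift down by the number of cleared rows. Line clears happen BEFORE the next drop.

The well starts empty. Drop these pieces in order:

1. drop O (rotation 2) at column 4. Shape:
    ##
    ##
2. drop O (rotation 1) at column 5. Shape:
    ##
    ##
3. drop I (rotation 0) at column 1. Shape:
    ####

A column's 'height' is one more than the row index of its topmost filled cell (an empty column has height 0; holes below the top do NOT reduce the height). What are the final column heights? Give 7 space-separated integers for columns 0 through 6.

Answer: 0 3 3 3 3 4 4

Derivation:
Drop 1: O rot2 at col 4 lands with bottom-row=0; cleared 0 line(s) (total 0); column heights now [0 0 0 0 2 2 0], max=2
Drop 2: O rot1 at col 5 lands with bottom-row=2; cleared 0 line(s) (total 0); column heights now [0 0 0 0 2 4 4], max=4
Drop 3: I rot0 at col 1 lands with bottom-row=2; cleared 0 line(s) (total 0); column heights now [0 3 3 3 3 4 4], max=4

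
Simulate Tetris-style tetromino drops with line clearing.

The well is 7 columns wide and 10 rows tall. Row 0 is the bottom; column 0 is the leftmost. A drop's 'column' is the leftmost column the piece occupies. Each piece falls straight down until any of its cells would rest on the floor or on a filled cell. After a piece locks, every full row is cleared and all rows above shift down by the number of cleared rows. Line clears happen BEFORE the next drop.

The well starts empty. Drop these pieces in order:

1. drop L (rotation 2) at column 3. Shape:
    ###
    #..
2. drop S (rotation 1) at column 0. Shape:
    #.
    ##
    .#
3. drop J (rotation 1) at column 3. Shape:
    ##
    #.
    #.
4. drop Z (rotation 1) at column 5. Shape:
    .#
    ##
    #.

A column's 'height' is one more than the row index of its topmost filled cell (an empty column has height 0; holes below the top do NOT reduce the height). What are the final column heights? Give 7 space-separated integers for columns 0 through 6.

Drop 1: L rot2 at col 3 lands with bottom-row=0; cleared 0 line(s) (total 0); column heights now [0 0 0 2 2 2 0], max=2
Drop 2: S rot1 at col 0 lands with bottom-row=0; cleared 0 line(s) (total 0); column heights now [3 2 0 2 2 2 0], max=3
Drop 3: J rot1 at col 3 lands with bottom-row=2; cleared 0 line(s) (total 0); column heights now [3 2 0 5 5 2 0], max=5
Drop 4: Z rot1 at col 5 lands with bottom-row=2; cleared 0 line(s) (total 0); column heights now [3 2 0 5 5 4 5], max=5

Answer: 3 2 0 5 5 4 5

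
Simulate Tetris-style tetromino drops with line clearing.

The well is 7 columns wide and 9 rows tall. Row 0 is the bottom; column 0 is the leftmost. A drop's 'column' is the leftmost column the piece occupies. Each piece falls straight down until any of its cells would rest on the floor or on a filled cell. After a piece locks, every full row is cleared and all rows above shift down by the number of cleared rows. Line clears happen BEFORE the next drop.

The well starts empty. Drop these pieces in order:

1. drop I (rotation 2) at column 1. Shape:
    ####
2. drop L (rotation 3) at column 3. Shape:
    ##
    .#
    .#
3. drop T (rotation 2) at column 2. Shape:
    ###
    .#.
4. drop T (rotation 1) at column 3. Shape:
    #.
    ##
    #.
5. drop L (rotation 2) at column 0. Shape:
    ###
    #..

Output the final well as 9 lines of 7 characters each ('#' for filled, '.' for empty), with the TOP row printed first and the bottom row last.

Drop 1: I rot2 at col 1 lands with bottom-row=0; cleared 0 line(s) (total 0); column heights now [0 1 1 1 1 0 0], max=1
Drop 2: L rot3 at col 3 lands with bottom-row=1; cleared 0 line(s) (total 0); column heights now [0 1 1 4 4 0 0], max=4
Drop 3: T rot2 at col 2 lands with bottom-row=4; cleared 0 line(s) (total 0); column heights now [0 1 6 6 6 0 0], max=6
Drop 4: T rot1 at col 3 lands with bottom-row=6; cleared 0 line(s) (total 0); column heights now [0 1 6 9 8 0 0], max=9
Drop 5: L rot2 at col 0 lands with bottom-row=5; cleared 0 line(s) (total 0); column heights now [7 7 7 9 8 0 0], max=9

Answer: ...#...
...##..
####...
#.###..
...#...
...##..
....#..
....#..
.####..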